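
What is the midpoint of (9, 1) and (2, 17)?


Midpoint = ((9+2)/2, (1+17)/2) = (5.5, 9)

(5.5, 9)


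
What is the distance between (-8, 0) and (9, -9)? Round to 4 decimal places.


d = sqrt((9--8)^2 + (-9-0)^2) = 19.2354

19.2354


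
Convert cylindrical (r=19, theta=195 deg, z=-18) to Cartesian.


x = 19 * cos(195) = -18.3526
y = 19 * sin(195) = -4.9176
z = -18

(-18.3526, -4.9176, -18)


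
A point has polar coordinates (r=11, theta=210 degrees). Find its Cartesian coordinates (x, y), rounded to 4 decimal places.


x = 11 * cos(210) = -9.5263
y = 11 * sin(210) = -5.5

(-9.5263, -5.5)


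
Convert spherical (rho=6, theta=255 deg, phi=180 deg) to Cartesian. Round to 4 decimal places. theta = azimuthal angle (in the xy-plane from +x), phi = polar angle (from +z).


x = 6 * sin(180) * cos(255) = 0
y = 6 * sin(180) * sin(255) = 0
z = 6 * cos(180) = -6

(0, 0, -6)


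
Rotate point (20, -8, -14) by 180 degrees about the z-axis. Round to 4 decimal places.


x' = 20*cos(180) - -8*sin(180) = -20
y' = 20*sin(180) + -8*cos(180) = 8
z' = -14

(-20, 8, -14)


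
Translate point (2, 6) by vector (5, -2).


Translation: (x+dx, y+dy) = (2+5, 6+-2) = (7, 4)

(7, 4)


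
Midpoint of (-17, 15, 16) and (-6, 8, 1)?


Midpoint = ((-17+-6)/2, (15+8)/2, (16+1)/2) = (-11.5, 11.5, 8.5)

(-11.5, 11.5, 8.5)


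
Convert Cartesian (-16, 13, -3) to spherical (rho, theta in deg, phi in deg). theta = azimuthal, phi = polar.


rho = sqrt((-16)^2 + 13^2 + (-3)^2) = 20.8327
theta = atan2(13, -16) = 140.9061 deg
phi = acos(-3/20.8327) = 98.2796 deg

rho = 20.8327, theta = 140.9061 deg, phi = 98.2796 deg


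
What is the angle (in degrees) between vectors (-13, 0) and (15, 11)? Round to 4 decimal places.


dot = -13*15 + 0*11 = -195
|u| = 13, |v| = 18.6011
cos(angle) = -0.8064
angle = 143.7462 degrees

143.7462 degrees


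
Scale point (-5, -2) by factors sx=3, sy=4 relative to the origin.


Scaling: (x*sx, y*sy) = (-5*3, -2*4) = (-15, -8)

(-15, -8)


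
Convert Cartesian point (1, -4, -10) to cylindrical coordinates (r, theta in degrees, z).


r = sqrt(1^2 + (-4)^2) = 4.1231
theta = atan2(-4, 1) = 284.0362 deg
z = -10

r = 4.1231, theta = 284.0362 deg, z = -10


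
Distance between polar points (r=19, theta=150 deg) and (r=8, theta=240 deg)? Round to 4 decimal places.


d = sqrt(r1^2 + r2^2 - 2*r1*r2*cos(t2-t1))
d = sqrt(19^2 + 8^2 - 2*19*8*cos(240-150)) = 20.6155

20.6155


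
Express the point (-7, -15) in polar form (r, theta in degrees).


r = sqrt((-7)^2 + (-15)^2) = 16.5529
theta = atan2(-15, -7) = 244.9831 degrees

r = 16.5529, theta = 244.9831 degrees


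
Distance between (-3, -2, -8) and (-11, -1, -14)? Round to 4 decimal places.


d = sqrt((-11--3)^2 + (-1--2)^2 + (-14--8)^2) = 10.0499

10.0499


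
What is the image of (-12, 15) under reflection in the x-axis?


Reflection across x-axis: (x, y) -> (x, -y)
(-12, 15) -> (-12, -15)

(-12, -15)


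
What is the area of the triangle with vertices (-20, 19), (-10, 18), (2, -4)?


Area = |x1(y2-y3) + x2(y3-y1) + x3(y1-y2)| / 2
= |-20*(18--4) + -10*(-4-19) + 2*(19-18)| / 2
= 104

104


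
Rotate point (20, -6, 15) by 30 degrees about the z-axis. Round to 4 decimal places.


x' = 20*cos(30) - -6*sin(30) = 20.3205
y' = 20*sin(30) + -6*cos(30) = 4.8038
z' = 15

(20.3205, 4.8038, 15)


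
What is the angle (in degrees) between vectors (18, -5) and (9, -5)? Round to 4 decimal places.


dot = 18*9 + -5*-5 = 187
|u| = 18.6815, |v| = 10.2956
cos(angle) = 0.9722
angle = 13.5305 degrees

13.5305 degrees


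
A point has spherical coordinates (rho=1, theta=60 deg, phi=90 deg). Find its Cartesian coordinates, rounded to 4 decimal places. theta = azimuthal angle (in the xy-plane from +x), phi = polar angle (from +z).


x = 1 * sin(90) * cos(60) = 0.5
y = 1 * sin(90) * sin(60) = 0.866
z = 1 * cos(90) = 0

(0.5, 0.866, 0)


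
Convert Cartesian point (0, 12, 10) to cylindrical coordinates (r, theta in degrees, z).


r = sqrt(0^2 + 12^2) = 12
theta = atan2(12, 0) = 90 deg
z = 10

r = 12, theta = 90 deg, z = 10


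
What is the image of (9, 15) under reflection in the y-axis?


Reflection across y-axis: (x, y) -> (-x, y)
(9, 15) -> (-9, 15)

(-9, 15)


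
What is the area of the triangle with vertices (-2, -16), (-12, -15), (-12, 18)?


Area = |x1(y2-y3) + x2(y3-y1) + x3(y1-y2)| / 2
= |-2*(-15-18) + -12*(18--16) + -12*(-16--15)| / 2
= 165

165


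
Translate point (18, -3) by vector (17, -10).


Translation: (x+dx, y+dy) = (18+17, -3+-10) = (35, -13)

(35, -13)


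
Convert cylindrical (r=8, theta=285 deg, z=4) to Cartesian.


x = 8 * cos(285) = 2.0706
y = 8 * sin(285) = -7.7274
z = 4

(2.0706, -7.7274, 4)


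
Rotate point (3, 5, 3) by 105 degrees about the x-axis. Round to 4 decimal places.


x' = 3
y' = 5*cos(105) - 3*sin(105) = -4.1919
z' = 5*sin(105) + 3*cos(105) = 4.0532

(3, -4.1919, 4.0532)


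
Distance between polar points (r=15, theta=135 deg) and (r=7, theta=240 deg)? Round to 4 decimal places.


d = sqrt(r1^2 + r2^2 - 2*r1*r2*cos(t2-t1))
d = sqrt(15^2 + 7^2 - 2*15*7*cos(240-135)) = 18.1205

18.1205


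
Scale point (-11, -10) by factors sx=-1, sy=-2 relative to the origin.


Scaling: (x*sx, y*sy) = (-11*-1, -10*-2) = (11, 20)

(11, 20)


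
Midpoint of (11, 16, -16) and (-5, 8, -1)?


Midpoint = ((11+-5)/2, (16+8)/2, (-16+-1)/2) = (3, 12, -8.5)

(3, 12, -8.5)


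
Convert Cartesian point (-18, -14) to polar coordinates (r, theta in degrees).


r = sqrt((-18)^2 + (-14)^2) = 22.8035
theta = atan2(-14, -18) = 217.875 degrees

r = 22.8035, theta = 217.875 degrees


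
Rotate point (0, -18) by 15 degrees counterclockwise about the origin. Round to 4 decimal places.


x' = 0*cos(15) - -18*sin(15) = 4.6587
y' = 0*sin(15) + -18*cos(15) = -17.3867

(4.6587, -17.3867)


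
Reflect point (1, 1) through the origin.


Reflection through origin: (x, y) -> (-x, -y)
(1, 1) -> (-1, -1)

(-1, -1)


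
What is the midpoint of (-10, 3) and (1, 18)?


Midpoint = ((-10+1)/2, (3+18)/2) = (-4.5, 10.5)

(-4.5, 10.5)


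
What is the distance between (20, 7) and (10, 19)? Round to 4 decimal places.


d = sqrt((10-20)^2 + (19-7)^2) = 15.6205

15.6205


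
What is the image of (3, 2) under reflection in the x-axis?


Reflection across x-axis: (x, y) -> (x, -y)
(3, 2) -> (3, -2)

(3, -2)


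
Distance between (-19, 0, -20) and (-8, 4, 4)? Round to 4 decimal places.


d = sqrt((-8--19)^2 + (4-0)^2 + (4--20)^2) = 26.7021

26.7021


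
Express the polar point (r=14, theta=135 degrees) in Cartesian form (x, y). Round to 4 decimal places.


x = 14 * cos(135) = -9.8995
y = 14 * sin(135) = 9.8995

(-9.8995, 9.8995)


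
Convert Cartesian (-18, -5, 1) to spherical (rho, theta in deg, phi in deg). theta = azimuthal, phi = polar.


rho = sqrt((-18)^2 + (-5)^2 + 1^2) = 18.7083
theta = atan2(-5, -18) = 195.5241 deg
phi = acos(1/18.7083) = 86.936 deg

rho = 18.7083, theta = 195.5241 deg, phi = 86.936 deg


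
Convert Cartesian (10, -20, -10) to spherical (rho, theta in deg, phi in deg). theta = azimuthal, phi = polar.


rho = sqrt(10^2 + (-20)^2 + (-10)^2) = 24.4949
theta = atan2(-20, 10) = 296.5651 deg
phi = acos(-10/24.4949) = 114.0948 deg

rho = 24.4949, theta = 296.5651 deg, phi = 114.0948 deg


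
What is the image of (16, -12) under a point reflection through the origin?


Reflection through origin: (x, y) -> (-x, -y)
(16, -12) -> (-16, 12)

(-16, 12)


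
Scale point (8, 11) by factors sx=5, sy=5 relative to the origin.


Scaling: (x*sx, y*sy) = (8*5, 11*5) = (40, 55)

(40, 55)


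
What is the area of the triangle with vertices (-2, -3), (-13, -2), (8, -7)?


Area = |x1(y2-y3) + x2(y3-y1) + x3(y1-y2)| / 2
= |-2*(-2--7) + -13*(-7--3) + 8*(-3--2)| / 2
= 17

17


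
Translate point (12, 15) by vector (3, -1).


Translation: (x+dx, y+dy) = (12+3, 15+-1) = (15, 14)

(15, 14)


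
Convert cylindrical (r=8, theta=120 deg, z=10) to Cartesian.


x = 8 * cos(120) = -4
y = 8 * sin(120) = 6.9282
z = 10

(-4, 6.9282, 10)


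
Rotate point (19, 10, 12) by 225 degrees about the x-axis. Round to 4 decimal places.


x' = 19
y' = 10*cos(225) - 12*sin(225) = 1.4142
z' = 10*sin(225) + 12*cos(225) = -15.5563

(19, 1.4142, -15.5563)


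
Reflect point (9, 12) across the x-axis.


Reflection across x-axis: (x, y) -> (x, -y)
(9, 12) -> (9, -12)

(9, -12)


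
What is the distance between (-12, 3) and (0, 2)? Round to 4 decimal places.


d = sqrt((0--12)^2 + (2-3)^2) = 12.0416

12.0416


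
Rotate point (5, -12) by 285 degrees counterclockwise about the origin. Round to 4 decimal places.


x' = 5*cos(285) - -12*sin(285) = -10.297
y' = 5*sin(285) + -12*cos(285) = -7.9355

(-10.297, -7.9355)


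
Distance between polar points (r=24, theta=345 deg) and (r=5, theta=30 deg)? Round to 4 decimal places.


d = sqrt(r1^2 + r2^2 - 2*r1*r2*cos(t2-t1))
d = sqrt(24^2 + 5^2 - 2*24*5*cos(30-345)) = 20.7676

20.7676


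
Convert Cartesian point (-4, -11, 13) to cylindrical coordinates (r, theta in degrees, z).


r = sqrt((-4)^2 + (-11)^2) = 11.7047
theta = atan2(-11, -4) = 250.0169 deg
z = 13

r = 11.7047, theta = 250.0169 deg, z = 13


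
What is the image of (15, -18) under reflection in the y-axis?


Reflection across y-axis: (x, y) -> (-x, y)
(15, -18) -> (-15, -18)

(-15, -18)


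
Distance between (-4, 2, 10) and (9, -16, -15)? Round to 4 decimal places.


d = sqrt((9--4)^2 + (-16-2)^2 + (-15-10)^2) = 33.4365

33.4365


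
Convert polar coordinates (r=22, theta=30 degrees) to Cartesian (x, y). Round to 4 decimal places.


x = 22 * cos(30) = 19.0526
y = 22 * sin(30) = 11

(19.0526, 11)


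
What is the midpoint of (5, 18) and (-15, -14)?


Midpoint = ((5+-15)/2, (18+-14)/2) = (-5, 2)

(-5, 2)


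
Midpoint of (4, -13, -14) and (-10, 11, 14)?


Midpoint = ((4+-10)/2, (-13+11)/2, (-14+14)/2) = (-3, -1, 0)

(-3, -1, 0)


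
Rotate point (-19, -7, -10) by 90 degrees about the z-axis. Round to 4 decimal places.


x' = -19*cos(90) - -7*sin(90) = 7
y' = -19*sin(90) + -7*cos(90) = -19
z' = -10

(7, -19, -10)


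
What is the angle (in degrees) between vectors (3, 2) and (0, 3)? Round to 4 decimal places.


dot = 3*0 + 2*3 = 6
|u| = 3.6056, |v| = 3
cos(angle) = 0.5547
angle = 56.3099 degrees

56.3099 degrees


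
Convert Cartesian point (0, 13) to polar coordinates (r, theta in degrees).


r = sqrt(0^2 + 13^2) = 13
theta = atan2(13, 0) = 90 degrees

r = 13, theta = 90 degrees


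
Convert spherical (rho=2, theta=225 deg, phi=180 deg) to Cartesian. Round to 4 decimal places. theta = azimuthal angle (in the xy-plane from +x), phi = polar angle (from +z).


x = 2 * sin(180) * cos(225) = 0
y = 2 * sin(180) * sin(225) = 0
z = 2 * cos(180) = -2

(0, 0, -2)


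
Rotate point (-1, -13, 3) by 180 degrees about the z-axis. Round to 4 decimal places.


x' = -1*cos(180) - -13*sin(180) = 1
y' = -1*sin(180) + -13*cos(180) = 13
z' = 3

(1, 13, 3)


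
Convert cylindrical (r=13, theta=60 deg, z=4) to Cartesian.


x = 13 * cos(60) = 6.5
y = 13 * sin(60) = 11.2583
z = 4

(6.5, 11.2583, 4)


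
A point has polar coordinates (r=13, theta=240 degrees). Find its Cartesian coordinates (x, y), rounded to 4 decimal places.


x = 13 * cos(240) = -6.5
y = 13 * sin(240) = -11.2583

(-6.5, -11.2583)


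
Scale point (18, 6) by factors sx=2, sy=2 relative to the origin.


Scaling: (x*sx, y*sy) = (18*2, 6*2) = (36, 12)

(36, 12)


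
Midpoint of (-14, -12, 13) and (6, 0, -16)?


Midpoint = ((-14+6)/2, (-12+0)/2, (13+-16)/2) = (-4, -6, -1.5)

(-4, -6, -1.5)


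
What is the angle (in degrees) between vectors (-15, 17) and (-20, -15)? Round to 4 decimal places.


dot = -15*-20 + 17*-15 = 45
|u| = 22.6716, |v| = 25
cos(angle) = 0.0794
angle = 85.4462 degrees

85.4462 degrees


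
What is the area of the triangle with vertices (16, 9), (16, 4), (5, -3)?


Area = |x1(y2-y3) + x2(y3-y1) + x3(y1-y2)| / 2
= |16*(4--3) + 16*(-3-9) + 5*(9-4)| / 2
= 27.5

27.5


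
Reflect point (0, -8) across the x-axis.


Reflection across x-axis: (x, y) -> (x, -y)
(0, -8) -> (0, 8)

(0, 8)


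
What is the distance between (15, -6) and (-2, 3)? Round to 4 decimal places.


d = sqrt((-2-15)^2 + (3--6)^2) = 19.2354

19.2354


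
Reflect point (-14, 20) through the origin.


Reflection through origin: (x, y) -> (-x, -y)
(-14, 20) -> (14, -20)

(14, -20)


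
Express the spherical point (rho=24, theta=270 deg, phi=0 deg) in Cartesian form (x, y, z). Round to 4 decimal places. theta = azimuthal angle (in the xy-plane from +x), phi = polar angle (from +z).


x = 24 * sin(0) * cos(270) = 0
y = 24 * sin(0) * sin(270) = 0
z = 24 * cos(0) = 24

(0, 0, 24)


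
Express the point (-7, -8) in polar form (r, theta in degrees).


r = sqrt((-7)^2 + (-8)^2) = 10.6301
theta = atan2(-8, -7) = 228.8141 degrees

r = 10.6301, theta = 228.8141 degrees


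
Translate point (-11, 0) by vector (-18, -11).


Translation: (x+dx, y+dy) = (-11+-18, 0+-11) = (-29, -11)

(-29, -11)


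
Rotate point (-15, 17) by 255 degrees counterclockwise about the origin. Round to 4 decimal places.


x' = -15*cos(255) - 17*sin(255) = 20.303
y' = -15*sin(255) + 17*cos(255) = 10.089

(20.303, 10.089)


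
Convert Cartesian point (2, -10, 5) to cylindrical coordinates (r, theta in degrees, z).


r = sqrt(2^2 + (-10)^2) = 10.198
theta = atan2(-10, 2) = 281.3099 deg
z = 5

r = 10.198, theta = 281.3099 deg, z = 5


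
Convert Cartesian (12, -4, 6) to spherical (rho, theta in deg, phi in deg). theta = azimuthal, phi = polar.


rho = sqrt(12^2 + (-4)^2 + 6^2) = 14
theta = atan2(-4, 12) = 341.5651 deg
phi = acos(6/14) = 64.6231 deg

rho = 14, theta = 341.5651 deg, phi = 64.6231 deg


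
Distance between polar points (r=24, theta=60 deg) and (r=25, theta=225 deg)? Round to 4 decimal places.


d = sqrt(r1^2 + r2^2 - 2*r1*r2*cos(t2-t1))
d = sqrt(24^2 + 25^2 - 2*24*25*cos(225-60)) = 48.581

48.581


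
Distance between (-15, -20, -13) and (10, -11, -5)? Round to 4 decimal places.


d = sqrt((10--15)^2 + (-11--20)^2 + (-5--13)^2) = 27.7489

27.7489


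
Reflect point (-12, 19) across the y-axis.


Reflection across y-axis: (x, y) -> (-x, y)
(-12, 19) -> (12, 19)

(12, 19)


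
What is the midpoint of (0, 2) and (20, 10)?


Midpoint = ((0+20)/2, (2+10)/2) = (10, 6)

(10, 6)


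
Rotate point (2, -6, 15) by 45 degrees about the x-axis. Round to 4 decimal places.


x' = 2
y' = -6*cos(45) - 15*sin(45) = -14.8492
z' = -6*sin(45) + 15*cos(45) = 6.364

(2, -14.8492, 6.364)


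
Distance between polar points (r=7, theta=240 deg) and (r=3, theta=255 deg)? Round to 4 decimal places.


d = sqrt(r1^2 + r2^2 - 2*r1*r2*cos(t2-t1))
d = sqrt(7^2 + 3^2 - 2*7*3*cos(255-240)) = 4.1751

4.1751


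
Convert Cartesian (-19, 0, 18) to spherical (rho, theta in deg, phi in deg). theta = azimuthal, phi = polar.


rho = sqrt((-19)^2 + 0^2 + 18^2) = 26.1725
theta = atan2(0, -19) = 180 deg
phi = acos(18/26.1725) = 46.5482 deg

rho = 26.1725, theta = 180 deg, phi = 46.5482 deg


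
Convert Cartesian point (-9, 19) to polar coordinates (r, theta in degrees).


r = sqrt((-9)^2 + 19^2) = 21.0238
theta = atan2(19, -9) = 115.3462 degrees

r = 21.0238, theta = 115.3462 degrees


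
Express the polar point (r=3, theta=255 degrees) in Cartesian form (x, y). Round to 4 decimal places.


x = 3 * cos(255) = -0.7765
y = 3 * sin(255) = -2.8978

(-0.7765, -2.8978)


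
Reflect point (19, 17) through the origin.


Reflection through origin: (x, y) -> (-x, -y)
(19, 17) -> (-19, -17)

(-19, -17)


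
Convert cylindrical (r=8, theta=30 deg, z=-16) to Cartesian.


x = 8 * cos(30) = 6.9282
y = 8 * sin(30) = 4
z = -16

(6.9282, 4, -16)


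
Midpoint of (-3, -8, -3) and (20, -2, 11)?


Midpoint = ((-3+20)/2, (-8+-2)/2, (-3+11)/2) = (8.5, -5, 4)

(8.5, -5, 4)


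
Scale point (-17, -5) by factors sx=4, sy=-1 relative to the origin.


Scaling: (x*sx, y*sy) = (-17*4, -5*-1) = (-68, 5)

(-68, 5)


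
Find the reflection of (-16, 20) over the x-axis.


Reflection across x-axis: (x, y) -> (x, -y)
(-16, 20) -> (-16, -20)

(-16, -20)


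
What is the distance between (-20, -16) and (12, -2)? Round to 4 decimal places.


d = sqrt((12--20)^2 + (-2--16)^2) = 34.9285

34.9285


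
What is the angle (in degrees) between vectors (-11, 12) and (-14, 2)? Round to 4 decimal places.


dot = -11*-14 + 12*2 = 178
|u| = 16.2788, |v| = 14.1421
cos(angle) = 0.7732
angle = 39.3595 degrees

39.3595 degrees


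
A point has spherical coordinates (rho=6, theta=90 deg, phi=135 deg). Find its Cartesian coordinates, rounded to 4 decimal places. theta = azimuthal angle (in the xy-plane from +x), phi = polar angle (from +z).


x = 6 * sin(135) * cos(90) = 0
y = 6 * sin(135) * sin(90) = 4.2426
z = 6 * cos(135) = -4.2426

(0, 4.2426, -4.2426)


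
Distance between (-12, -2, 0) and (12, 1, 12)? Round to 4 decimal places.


d = sqrt((12--12)^2 + (1--2)^2 + (12-0)^2) = 27

27


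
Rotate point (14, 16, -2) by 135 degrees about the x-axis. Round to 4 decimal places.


x' = 14
y' = 16*cos(135) - -2*sin(135) = -9.8995
z' = 16*sin(135) + -2*cos(135) = 12.7279

(14, -9.8995, 12.7279)


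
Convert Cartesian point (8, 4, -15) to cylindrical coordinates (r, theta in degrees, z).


r = sqrt(8^2 + 4^2) = 8.9443
theta = atan2(4, 8) = 26.5651 deg
z = -15

r = 8.9443, theta = 26.5651 deg, z = -15


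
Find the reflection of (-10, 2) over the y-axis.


Reflection across y-axis: (x, y) -> (-x, y)
(-10, 2) -> (10, 2)

(10, 2)


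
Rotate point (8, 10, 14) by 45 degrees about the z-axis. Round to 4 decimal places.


x' = 8*cos(45) - 10*sin(45) = -1.4142
y' = 8*sin(45) + 10*cos(45) = 12.7279
z' = 14

(-1.4142, 12.7279, 14)


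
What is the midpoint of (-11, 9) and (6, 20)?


Midpoint = ((-11+6)/2, (9+20)/2) = (-2.5, 14.5)

(-2.5, 14.5)


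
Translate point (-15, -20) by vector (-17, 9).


Translation: (x+dx, y+dy) = (-15+-17, -20+9) = (-32, -11)

(-32, -11)


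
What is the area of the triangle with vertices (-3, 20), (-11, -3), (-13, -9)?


Area = |x1(y2-y3) + x2(y3-y1) + x3(y1-y2)| / 2
= |-3*(-3--9) + -11*(-9-20) + -13*(20--3)| / 2
= 1

1


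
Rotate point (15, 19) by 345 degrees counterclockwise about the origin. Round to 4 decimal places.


x' = 15*cos(345) - 19*sin(345) = 19.4064
y' = 15*sin(345) + 19*cos(345) = 14.4703

(19.4064, 14.4703)


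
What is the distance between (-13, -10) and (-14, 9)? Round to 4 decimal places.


d = sqrt((-14--13)^2 + (9--10)^2) = 19.0263

19.0263


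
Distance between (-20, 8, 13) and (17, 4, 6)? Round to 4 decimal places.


d = sqrt((17--20)^2 + (4-8)^2 + (6-13)^2) = 37.8682

37.8682


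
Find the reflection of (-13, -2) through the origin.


Reflection through origin: (x, y) -> (-x, -y)
(-13, -2) -> (13, 2)

(13, 2)


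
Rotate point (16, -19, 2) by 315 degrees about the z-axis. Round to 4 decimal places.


x' = 16*cos(315) - -19*sin(315) = -2.1213
y' = 16*sin(315) + -19*cos(315) = -24.7487
z' = 2

(-2.1213, -24.7487, 2)


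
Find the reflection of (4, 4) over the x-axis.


Reflection across x-axis: (x, y) -> (x, -y)
(4, 4) -> (4, -4)

(4, -4)


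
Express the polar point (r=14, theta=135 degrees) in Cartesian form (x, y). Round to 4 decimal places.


x = 14 * cos(135) = -9.8995
y = 14 * sin(135) = 9.8995

(-9.8995, 9.8995)


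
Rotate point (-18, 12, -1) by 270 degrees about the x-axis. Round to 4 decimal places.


x' = -18
y' = 12*cos(270) - -1*sin(270) = -1
z' = 12*sin(270) + -1*cos(270) = -12

(-18, -1, -12)


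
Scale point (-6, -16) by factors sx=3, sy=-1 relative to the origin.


Scaling: (x*sx, y*sy) = (-6*3, -16*-1) = (-18, 16)

(-18, 16)


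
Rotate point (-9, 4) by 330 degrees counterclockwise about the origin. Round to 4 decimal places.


x' = -9*cos(330) - 4*sin(330) = -5.7942
y' = -9*sin(330) + 4*cos(330) = 7.9641

(-5.7942, 7.9641)


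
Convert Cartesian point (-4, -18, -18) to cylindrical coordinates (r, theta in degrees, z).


r = sqrt((-4)^2 + (-18)^2) = 18.4391
theta = atan2(-18, -4) = 257.4712 deg
z = -18

r = 18.4391, theta = 257.4712 deg, z = -18


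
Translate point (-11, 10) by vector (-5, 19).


Translation: (x+dx, y+dy) = (-11+-5, 10+19) = (-16, 29)

(-16, 29)


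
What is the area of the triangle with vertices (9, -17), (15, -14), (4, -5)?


Area = |x1(y2-y3) + x2(y3-y1) + x3(y1-y2)| / 2
= |9*(-14--5) + 15*(-5--17) + 4*(-17--14)| / 2
= 43.5

43.5


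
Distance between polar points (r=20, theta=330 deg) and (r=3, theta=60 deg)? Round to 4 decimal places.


d = sqrt(r1^2 + r2^2 - 2*r1*r2*cos(t2-t1))
d = sqrt(20^2 + 3^2 - 2*20*3*cos(60-330)) = 20.2237

20.2237


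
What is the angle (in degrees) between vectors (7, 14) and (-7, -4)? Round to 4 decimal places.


dot = 7*-7 + 14*-4 = -105
|u| = 15.6525, |v| = 8.0623
cos(angle) = -0.8321
angle = 146.3099 degrees

146.3099 degrees


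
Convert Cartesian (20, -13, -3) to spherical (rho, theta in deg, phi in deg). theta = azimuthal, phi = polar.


rho = sqrt(20^2 + (-13)^2 + (-3)^2) = 24.0416
theta = atan2(-13, 20) = 326.9761 deg
phi = acos(-3/24.0416) = 97.1683 deg

rho = 24.0416, theta = 326.9761 deg, phi = 97.1683 deg


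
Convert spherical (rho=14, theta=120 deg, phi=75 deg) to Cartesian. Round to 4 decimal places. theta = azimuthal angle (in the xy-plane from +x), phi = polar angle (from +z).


x = 14 * sin(75) * cos(120) = -6.7615
y = 14 * sin(75) * sin(120) = 11.7112
z = 14 * cos(75) = 3.6235

(-6.7615, 11.7112, 3.6235)


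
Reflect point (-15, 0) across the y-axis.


Reflection across y-axis: (x, y) -> (-x, y)
(-15, 0) -> (15, 0)

(15, 0)


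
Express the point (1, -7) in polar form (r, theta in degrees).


r = sqrt(1^2 + (-7)^2) = 7.0711
theta = atan2(-7, 1) = 278.1301 degrees

r = 7.0711, theta = 278.1301 degrees


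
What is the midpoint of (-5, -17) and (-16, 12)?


Midpoint = ((-5+-16)/2, (-17+12)/2) = (-10.5, -2.5)

(-10.5, -2.5)


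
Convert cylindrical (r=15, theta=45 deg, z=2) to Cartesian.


x = 15 * cos(45) = 10.6066
y = 15 * sin(45) = 10.6066
z = 2

(10.6066, 10.6066, 2)


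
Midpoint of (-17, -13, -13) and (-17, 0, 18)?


Midpoint = ((-17+-17)/2, (-13+0)/2, (-13+18)/2) = (-17, -6.5, 2.5)

(-17, -6.5, 2.5)


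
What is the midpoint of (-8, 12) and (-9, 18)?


Midpoint = ((-8+-9)/2, (12+18)/2) = (-8.5, 15)

(-8.5, 15)


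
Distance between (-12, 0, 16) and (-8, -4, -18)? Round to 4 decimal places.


d = sqrt((-8--12)^2 + (-4-0)^2 + (-18-16)^2) = 34.4674

34.4674


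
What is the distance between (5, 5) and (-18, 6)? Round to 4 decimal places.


d = sqrt((-18-5)^2 + (6-5)^2) = 23.0217

23.0217


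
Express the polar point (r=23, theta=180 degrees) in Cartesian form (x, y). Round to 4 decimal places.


x = 23 * cos(180) = -23
y = 23 * sin(180) = 0

(-23, 0)


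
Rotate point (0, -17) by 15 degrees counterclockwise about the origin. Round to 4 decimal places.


x' = 0*cos(15) - -17*sin(15) = 4.3999
y' = 0*sin(15) + -17*cos(15) = -16.4207

(4.3999, -16.4207)


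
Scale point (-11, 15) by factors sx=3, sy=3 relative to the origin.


Scaling: (x*sx, y*sy) = (-11*3, 15*3) = (-33, 45)

(-33, 45)


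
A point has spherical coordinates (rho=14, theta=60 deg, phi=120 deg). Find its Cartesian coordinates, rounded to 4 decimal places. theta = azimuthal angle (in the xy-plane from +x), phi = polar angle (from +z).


x = 14 * sin(120) * cos(60) = 6.0622
y = 14 * sin(120) * sin(60) = 10.5
z = 14 * cos(120) = -7

(6.0622, 10.5, -7)


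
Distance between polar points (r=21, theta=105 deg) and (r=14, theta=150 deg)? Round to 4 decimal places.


d = sqrt(r1^2 + r2^2 - 2*r1*r2*cos(t2-t1))
d = sqrt(21^2 + 14^2 - 2*21*14*cos(150-105)) = 14.8735

14.8735


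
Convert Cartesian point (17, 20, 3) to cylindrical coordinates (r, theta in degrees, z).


r = sqrt(17^2 + 20^2) = 26.2488
theta = atan2(20, 17) = 49.6355 deg
z = 3

r = 26.2488, theta = 49.6355 deg, z = 3


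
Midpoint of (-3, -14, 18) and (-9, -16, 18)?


Midpoint = ((-3+-9)/2, (-14+-16)/2, (18+18)/2) = (-6, -15, 18)

(-6, -15, 18)


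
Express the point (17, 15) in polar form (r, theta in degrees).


r = sqrt(17^2 + 15^2) = 22.6716
theta = atan2(15, 17) = 41.4237 degrees

r = 22.6716, theta = 41.4237 degrees


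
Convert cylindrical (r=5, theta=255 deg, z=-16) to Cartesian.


x = 5 * cos(255) = -1.2941
y = 5 * sin(255) = -4.8296
z = -16

(-1.2941, -4.8296, -16)


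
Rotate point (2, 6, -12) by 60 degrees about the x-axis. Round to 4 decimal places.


x' = 2
y' = 6*cos(60) - -12*sin(60) = 13.3923
z' = 6*sin(60) + -12*cos(60) = -0.8038

(2, 13.3923, -0.8038)


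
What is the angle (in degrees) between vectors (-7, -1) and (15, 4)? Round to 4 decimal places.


dot = -7*15 + -1*4 = -109
|u| = 7.0711, |v| = 15.5242
cos(angle) = -0.993
angle = 173.1987 degrees

173.1987 degrees


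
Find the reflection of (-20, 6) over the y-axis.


Reflection across y-axis: (x, y) -> (-x, y)
(-20, 6) -> (20, 6)

(20, 6)


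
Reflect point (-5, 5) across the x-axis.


Reflection across x-axis: (x, y) -> (x, -y)
(-5, 5) -> (-5, -5)

(-5, -5)


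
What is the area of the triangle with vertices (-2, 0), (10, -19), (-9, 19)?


Area = |x1(y2-y3) + x2(y3-y1) + x3(y1-y2)| / 2
= |-2*(-19-19) + 10*(19-0) + -9*(0--19)| / 2
= 47.5

47.5


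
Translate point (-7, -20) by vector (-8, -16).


Translation: (x+dx, y+dy) = (-7+-8, -20+-16) = (-15, -36)

(-15, -36)


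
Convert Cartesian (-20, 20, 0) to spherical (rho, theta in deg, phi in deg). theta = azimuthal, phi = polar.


rho = sqrt((-20)^2 + 20^2 + 0^2) = 28.2843
theta = atan2(20, -20) = 135 deg
phi = acos(0/28.2843) = 90 deg

rho = 28.2843, theta = 135 deg, phi = 90 deg


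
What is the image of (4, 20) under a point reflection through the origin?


Reflection through origin: (x, y) -> (-x, -y)
(4, 20) -> (-4, -20)

(-4, -20)


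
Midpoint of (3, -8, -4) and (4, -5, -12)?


Midpoint = ((3+4)/2, (-8+-5)/2, (-4+-12)/2) = (3.5, -6.5, -8)

(3.5, -6.5, -8)


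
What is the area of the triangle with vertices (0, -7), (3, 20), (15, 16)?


Area = |x1(y2-y3) + x2(y3-y1) + x3(y1-y2)| / 2
= |0*(20-16) + 3*(16--7) + 15*(-7-20)| / 2
= 168

168


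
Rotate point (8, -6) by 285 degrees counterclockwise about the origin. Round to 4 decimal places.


x' = 8*cos(285) - -6*sin(285) = -3.725
y' = 8*sin(285) + -6*cos(285) = -9.2803

(-3.725, -9.2803)


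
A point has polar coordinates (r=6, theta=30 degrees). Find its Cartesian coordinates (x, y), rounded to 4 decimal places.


x = 6 * cos(30) = 5.1962
y = 6 * sin(30) = 3

(5.1962, 3)


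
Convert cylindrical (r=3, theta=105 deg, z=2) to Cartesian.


x = 3 * cos(105) = -0.7765
y = 3 * sin(105) = 2.8978
z = 2

(-0.7765, 2.8978, 2)


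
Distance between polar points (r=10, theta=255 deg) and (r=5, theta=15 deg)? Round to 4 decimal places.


d = sqrt(r1^2 + r2^2 - 2*r1*r2*cos(t2-t1))
d = sqrt(10^2 + 5^2 - 2*10*5*cos(15-255)) = 13.2288

13.2288


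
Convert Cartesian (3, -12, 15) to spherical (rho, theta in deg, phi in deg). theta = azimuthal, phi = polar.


rho = sqrt(3^2 + (-12)^2 + 15^2) = 19.4422
theta = atan2(-12, 3) = 284.0362 deg
phi = acos(15/19.4422) = 39.5097 deg

rho = 19.4422, theta = 284.0362 deg, phi = 39.5097 deg


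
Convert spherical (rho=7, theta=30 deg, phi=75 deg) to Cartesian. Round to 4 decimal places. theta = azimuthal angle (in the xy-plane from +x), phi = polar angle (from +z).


x = 7 * sin(75) * cos(30) = 5.8556
y = 7 * sin(75) * sin(30) = 3.3807
z = 7 * cos(75) = 1.8117

(5.8556, 3.3807, 1.8117)


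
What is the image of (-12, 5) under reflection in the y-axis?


Reflection across y-axis: (x, y) -> (-x, y)
(-12, 5) -> (12, 5)

(12, 5)


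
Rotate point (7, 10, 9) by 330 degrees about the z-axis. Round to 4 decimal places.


x' = 7*cos(330) - 10*sin(330) = 11.0622
y' = 7*sin(330) + 10*cos(330) = 5.1603
z' = 9

(11.0622, 5.1603, 9)


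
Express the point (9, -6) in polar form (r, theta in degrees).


r = sqrt(9^2 + (-6)^2) = 10.8167
theta = atan2(-6, 9) = 326.3099 degrees

r = 10.8167, theta = 326.3099 degrees


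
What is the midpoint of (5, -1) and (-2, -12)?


Midpoint = ((5+-2)/2, (-1+-12)/2) = (1.5, -6.5)

(1.5, -6.5)


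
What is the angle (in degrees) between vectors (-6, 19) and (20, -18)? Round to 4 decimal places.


dot = -6*20 + 19*-18 = -462
|u| = 19.9249, |v| = 26.9072
cos(angle) = -0.8617
angle = 149.5128 degrees

149.5128 degrees


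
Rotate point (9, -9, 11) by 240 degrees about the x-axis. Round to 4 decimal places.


x' = 9
y' = -9*cos(240) - 11*sin(240) = 14.0263
z' = -9*sin(240) + 11*cos(240) = 2.2942

(9, 14.0263, 2.2942)


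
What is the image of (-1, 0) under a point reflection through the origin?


Reflection through origin: (x, y) -> (-x, -y)
(-1, 0) -> (1, 0)

(1, 0)


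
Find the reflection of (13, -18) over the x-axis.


Reflection across x-axis: (x, y) -> (x, -y)
(13, -18) -> (13, 18)

(13, 18)


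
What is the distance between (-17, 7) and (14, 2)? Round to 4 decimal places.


d = sqrt((14--17)^2 + (2-7)^2) = 31.4006

31.4006


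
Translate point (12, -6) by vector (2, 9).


Translation: (x+dx, y+dy) = (12+2, -6+9) = (14, 3)

(14, 3)


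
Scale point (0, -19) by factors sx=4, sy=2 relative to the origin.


Scaling: (x*sx, y*sy) = (0*4, -19*2) = (0, -38)

(0, -38)


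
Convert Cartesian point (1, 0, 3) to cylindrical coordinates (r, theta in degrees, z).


r = sqrt(1^2 + 0^2) = 1
theta = atan2(0, 1) = 0 deg
z = 3

r = 1, theta = 0 deg, z = 3


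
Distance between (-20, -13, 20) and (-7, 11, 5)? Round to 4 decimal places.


d = sqrt((-7--20)^2 + (11--13)^2 + (5-20)^2) = 31.1448

31.1448


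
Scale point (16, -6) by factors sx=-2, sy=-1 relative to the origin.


Scaling: (x*sx, y*sy) = (16*-2, -6*-1) = (-32, 6)

(-32, 6)


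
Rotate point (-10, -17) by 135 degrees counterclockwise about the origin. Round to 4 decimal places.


x' = -10*cos(135) - -17*sin(135) = 19.0919
y' = -10*sin(135) + -17*cos(135) = 4.9497

(19.0919, 4.9497)


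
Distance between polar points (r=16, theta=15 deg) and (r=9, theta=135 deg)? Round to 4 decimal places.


d = sqrt(r1^2 + r2^2 - 2*r1*r2*cos(t2-t1))
d = sqrt(16^2 + 9^2 - 2*16*9*cos(135-15)) = 21.9317

21.9317


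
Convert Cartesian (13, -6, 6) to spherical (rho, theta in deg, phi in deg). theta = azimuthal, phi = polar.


rho = sqrt(13^2 + (-6)^2 + 6^2) = 15.5242
theta = atan2(-6, 13) = 335.2249 deg
phi = acos(6/15.5242) = 67.2635 deg

rho = 15.5242, theta = 335.2249 deg, phi = 67.2635 deg


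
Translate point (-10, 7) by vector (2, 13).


Translation: (x+dx, y+dy) = (-10+2, 7+13) = (-8, 20)

(-8, 20)


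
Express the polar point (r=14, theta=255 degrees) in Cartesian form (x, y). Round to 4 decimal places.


x = 14 * cos(255) = -3.6235
y = 14 * sin(255) = -13.523

(-3.6235, -13.523)


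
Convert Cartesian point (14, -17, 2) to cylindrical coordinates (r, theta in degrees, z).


r = sqrt(14^2 + (-17)^2) = 22.0227
theta = atan2(-17, 14) = 309.4725 deg
z = 2

r = 22.0227, theta = 309.4725 deg, z = 2


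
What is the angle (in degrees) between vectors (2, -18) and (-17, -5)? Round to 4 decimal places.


dot = 2*-17 + -18*-5 = 56
|u| = 18.1108, |v| = 17.72
cos(angle) = 0.1745
angle = 79.9507 degrees

79.9507 degrees


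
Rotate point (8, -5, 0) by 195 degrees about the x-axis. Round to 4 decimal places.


x' = 8
y' = -5*cos(195) - 0*sin(195) = 4.8296
z' = -5*sin(195) + 0*cos(195) = 1.2941

(8, 4.8296, 1.2941)


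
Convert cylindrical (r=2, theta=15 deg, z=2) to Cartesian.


x = 2 * cos(15) = 1.9319
y = 2 * sin(15) = 0.5176
z = 2

(1.9319, 0.5176, 2)


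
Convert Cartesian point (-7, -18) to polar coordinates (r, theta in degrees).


r = sqrt((-7)^2 + (-18)^2) = 19.3132
theta = atan2(-18, -7) = 248.7495 degrees

r = 19.3132, theta = 248.7495 degrees


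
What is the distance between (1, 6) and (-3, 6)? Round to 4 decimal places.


d = sqrt((-3-1)^2 + (6-6)^2) = 4

4


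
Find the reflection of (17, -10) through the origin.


Reflection through origin: (x, y) -> (-x, -y)
(17, -10) -> (-17, 10)

(-17, 10)


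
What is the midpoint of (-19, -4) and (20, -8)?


Midpoint = ((-19+20)/2, (-4+-8)/2) = (0.5, -6)

(0.5, -6)


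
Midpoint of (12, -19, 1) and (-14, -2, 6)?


Midpoint = ((12+-14)/2, (-19+-2)/2, (1+6)/2) = (-1, -10.5, 3.5)

(-1, -10.5, 3.5)


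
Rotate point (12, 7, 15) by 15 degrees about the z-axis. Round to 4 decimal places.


x' = 12*cos(15) - 7*sin(15) = 9.7794
y' = 12*sin(15) + 7*cos(15) = 9.8673
z' = 15

(9.7794, 9.8673, 15)


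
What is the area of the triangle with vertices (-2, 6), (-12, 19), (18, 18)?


Area = |x1(y2-y3) + x2(y3-y1) + x3(y1-y2)| / 2
= |-2*(19-18) + -12*(18-6) + 18*(6-19)| / 2
= 190

190


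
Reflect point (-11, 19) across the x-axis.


Reflection across x-axis: (x, y) -> (x, -y)
(-11, 19) -> (-11, -19)

(-11, -19)


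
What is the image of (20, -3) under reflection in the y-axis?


Reflection across y-axis: (x, y) -> (-x, y)
(20, -3) -> (-20, -3)

(-20, -3)


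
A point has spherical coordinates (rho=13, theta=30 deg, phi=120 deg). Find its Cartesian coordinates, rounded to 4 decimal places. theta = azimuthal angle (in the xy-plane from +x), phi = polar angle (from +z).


x = 13 * sin(120) * cos(30) = 9.75
y = 13 * sin(120) * sin(30) = 5.6292
z = 13 * cos(120) = -6.5

(9.75, 5.6292, -6.5)


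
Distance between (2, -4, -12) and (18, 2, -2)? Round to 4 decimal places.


d = sqrt((18-2)^2 + (2--4)^2 + (-2--12)^2) = 19.799

19.799


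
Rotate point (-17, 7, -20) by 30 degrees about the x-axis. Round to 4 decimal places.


x' = -17
y' = 7*cos(30) - -20*sin(30) = 16.0622
z' = 7*sin(30) + -20*cos(30) = -13.8205

(-17, 16.0622, -13.8205)


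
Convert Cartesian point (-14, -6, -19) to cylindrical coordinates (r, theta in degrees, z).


r = sqrt((-14)^2 + (-6)^2) = 15.2315
theta = atan2(-6, -14) = 203.1986 deg
z = -19

r = 15.2315, theta = 203.1986 deg, z = -19


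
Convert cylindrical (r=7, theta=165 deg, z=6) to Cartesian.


x = 7 * cos(165) = -6.7615
y = 7 * sin(165) = 1.8117
z = 6

(-6.7615, 1.8117, 6)


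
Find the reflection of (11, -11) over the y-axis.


Reflection across y-axis: (x, y) -> (-x, y)
(11, -11) -> (-11, -11)

(-11, -11)


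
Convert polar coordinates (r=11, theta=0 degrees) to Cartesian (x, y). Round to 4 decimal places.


x = 11 * cos(0) = 11
y = 11 * sin(0) = 0

(11, 0)


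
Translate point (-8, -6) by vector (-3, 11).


Translation: (x+dx, y+dy) = (-8+-3, -6+11) = (-11, 5)

(-11, 5)


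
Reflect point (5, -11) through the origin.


Reflection through origin: (x, y) -> (-x, -y)
(5, -11) -> (-5, 11)

(-5, 11)


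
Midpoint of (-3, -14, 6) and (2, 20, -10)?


Midpoint = ((-3+2)/2, (-14+20)/2, (6+-10)/2) = (-0.5, 3, -2)

(-0.5, 3, -2)


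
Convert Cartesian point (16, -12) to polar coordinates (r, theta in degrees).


r = sqrt(16^2 + (-12)^2) = 20
theta = atan2(-12, 16) = 323.1301 degrees

r = 20, theta = 323.1301 degrees


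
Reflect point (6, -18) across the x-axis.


Reflection across x-axis: (x, y) -> (x, -y)
(6, -18) -> (6, 18)

(6, 18)


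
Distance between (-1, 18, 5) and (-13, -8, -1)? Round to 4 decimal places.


d = sqrt((-13--1)^2 + (-8-18)^2 + (-1-5)^2) = 29.2575

29.2575


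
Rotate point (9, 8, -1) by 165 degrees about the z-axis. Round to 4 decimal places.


x' = 9*cos(165) - 8*sin(165) = -10.7639
y' = 9*sin(165) + 8*cos(165) = -5.398
z' = -1

(-10.7639, -5.398, -1)


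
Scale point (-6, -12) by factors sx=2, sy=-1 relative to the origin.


Scaling: (x*sx, y*sy) = (-6*2, -12*-1) = (-12, 12)

(-12, 12)


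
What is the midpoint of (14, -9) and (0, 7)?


Midpoint = ((14+0)/2, (-9+7)/2) = (7, -1)

(7, -1)


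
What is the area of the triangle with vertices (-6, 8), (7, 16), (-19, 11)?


Area = |x1(y2-y3) + x2(y3-y1) + x3(y1-y2)| / 2
= |-6*(16-11) + 7*(11-8) + -19*(8-16)| / 2
= 71.5

71.5


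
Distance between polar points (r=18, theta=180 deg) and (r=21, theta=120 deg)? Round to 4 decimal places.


d = sqrt(r1^2 + r2^2 - 2*r1*r2*cos(t2-t1))
d = sqrt(18^2 + 21^2 - 2*18*21*cos(120-180)) = 19.6723

19.6723


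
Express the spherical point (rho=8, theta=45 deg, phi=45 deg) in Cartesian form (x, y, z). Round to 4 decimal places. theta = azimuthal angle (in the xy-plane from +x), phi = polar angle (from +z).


x = 8 * sin(45) * cos(45) = 4
y = 8 * sin(45) * sin(45) = 4
z = 8 * cos(45) = 5.6569

(4, 4, 5.6569)


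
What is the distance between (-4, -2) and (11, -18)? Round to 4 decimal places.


d = sqrt((11--4)^2 + (-18--2)^2) = 21.9317

21.9317


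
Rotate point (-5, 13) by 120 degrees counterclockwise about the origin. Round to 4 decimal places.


x' = -5*cos(120) - 13*sin(120) = -8.7583
y' = -5*sin(120) + 13*cos(120) = -10.8301

(-8.7583, -10.8301)


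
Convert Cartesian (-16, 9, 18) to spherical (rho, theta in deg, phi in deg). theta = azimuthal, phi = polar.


rho = sqrt((-16)^2 + 9^2 + 18^2) = 25.7099
theta = atan2(9, -16) = 150.6422 deg
phi = acos(18/25.7099) = 45.5635 deg

rho = 25.7099, theta = 150.6422 deg, phi = 45.5635 deg


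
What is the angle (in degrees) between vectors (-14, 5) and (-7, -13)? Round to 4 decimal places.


dot = -14*-7 + 5*-13 = 33
|u| = 14.8661, |v| = 14.7648
cos(angle) = 0.1503
angle = 81.3531 degrees

81.3531 degrees


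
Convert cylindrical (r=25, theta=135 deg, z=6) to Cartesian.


x = 25 * cos(135) = -17.6777
y = 25 * sin(135) = 17.6777
z = 6

(-17.6777, 17.6777, 6)


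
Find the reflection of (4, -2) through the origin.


Reflection through origin: (x, y) -> (-x, -y)
(4, -2) -> (-4, 2)

(-4, 2)


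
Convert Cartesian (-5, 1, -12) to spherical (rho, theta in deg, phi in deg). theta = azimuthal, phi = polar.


rho = sqrt((-5)^2 + 1^2 + (-12)^2) = 13.0384
theta = atan2(1, -5) = 168.6901 deg
phi = acos(-12/13.0384) = 156.9785 deg

rho = 13.0384, theta = 168.6901 deg, phi = 156.9785 deg


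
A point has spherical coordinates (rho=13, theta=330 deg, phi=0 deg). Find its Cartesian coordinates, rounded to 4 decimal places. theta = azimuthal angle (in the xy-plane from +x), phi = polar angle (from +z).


x = 13 * sin(0) * cos(330) = 0
y = 13 * sin(0) * sin(330) = 0
z = 13 * cos(0) = 13

(0, 0, 13)


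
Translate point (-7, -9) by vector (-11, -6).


Translation: (x+dx, y+dy) = (-7+-11, -9+-6) = (-18, -15)

(-18, -15)


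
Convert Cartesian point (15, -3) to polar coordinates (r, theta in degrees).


r = sqrt(15^2 + (-3)^2) = 15.2971
theta = atan2(-3, 15) = 348.6901 degrees

r = 15.2971, theta = 348.6901 degrees


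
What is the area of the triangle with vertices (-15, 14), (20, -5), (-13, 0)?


Area = |x1(y2-y3) + x2(y3-y1) + x3(y1-y2)| / 2
= |-15*(-5-0) + 20*(0-14) + -13*(14--5)| / 2
= 226

226


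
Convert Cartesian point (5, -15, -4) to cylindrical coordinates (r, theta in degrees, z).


r = sqrt(5^2 + (-15)^2) = 15.8114
theta = atan2(-15, 5) = 288.4349 deg
z = -4

r = 15.8114, theta = 288.4349 deg, z = -4


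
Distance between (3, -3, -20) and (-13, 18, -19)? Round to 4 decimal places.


d = sqrt((-13-3)^2 + (18--3)^2 + (-19--20)^2) = 26.4197

26.4197
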